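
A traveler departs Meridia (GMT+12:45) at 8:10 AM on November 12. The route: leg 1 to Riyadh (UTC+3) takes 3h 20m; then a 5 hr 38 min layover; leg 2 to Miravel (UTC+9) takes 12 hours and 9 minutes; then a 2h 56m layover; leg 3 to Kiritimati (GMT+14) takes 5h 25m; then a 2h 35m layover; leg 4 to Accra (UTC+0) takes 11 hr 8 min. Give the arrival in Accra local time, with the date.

2:36 PM on Nov 13

Convert departure to UTC: 8:10 AM − 12:45 = 7:25 PM UTC on Nov 11.
Add 3 hours 20 minutes leg 1 → 10:45 PM UTC.
Add 5 hours 38 minutes layover in Riyadh → 4:23 AM UTC (Nov 12).
Add 12 hours and 9 minutes leg 2 → 4:32 PM UTC.
Add 2 hours 56 minutes layover in Miravel → 7:28 PM UTC.
Add 5 hours and 25 minutes leg 3 → 12:53 AM UTC (Nov 13).
Add 2 hours and 35 minutes layover in Kiritimati → 3:28 AM UTC.
Add 11 hours 8 minutes leg 4 → 2:36 PM UTC.
Accra is UTC+0, so local arrival is the same: 2:36 PM on Nov 13.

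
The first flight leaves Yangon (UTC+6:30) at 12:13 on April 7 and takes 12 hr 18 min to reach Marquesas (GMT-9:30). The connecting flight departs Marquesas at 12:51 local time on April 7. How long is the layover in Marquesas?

4 hours 20 minutes

Convert departure to UTC: 12:13 − 6:30 = 05:43 UTC on Apr 7.
Add 12 hours 18 minutes flight time → 18:01 UTC.
Marquesas is UTC−9:30, so local arrival = 18:01 − 9:30 = 08:31 on Apr 7.
Layover = 12:51 − 08:31 = 4 hours 20 minutes.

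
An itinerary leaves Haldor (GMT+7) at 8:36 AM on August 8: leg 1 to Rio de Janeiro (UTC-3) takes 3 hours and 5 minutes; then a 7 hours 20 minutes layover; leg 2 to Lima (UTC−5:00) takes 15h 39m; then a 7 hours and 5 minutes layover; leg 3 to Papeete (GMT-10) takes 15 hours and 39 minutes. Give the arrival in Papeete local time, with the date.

4:24 PM on August 9

Convert departure to UTC: 8:36 AM − 7:00 = 1:36 AM UTC on Aug 8.
Add 3 hours 5 minutes leg 1 → 4:41 AM UTC.
Add 7 hours and 20 minutes layover in Rio de Janeiro → 12:01 PM UTC.
Add 15 hours 39 minutes leg 2 → 3:40 AM UTC (Aug 9).
Add 7 hours and 5 minutes layover in Lima → 10:45 AM UTC.
Add 15 hours 39 minutes leg 3 → 2:24 AM UTC (Aug 10).
Papeete is UTC−10:00, so local arrival = 2:24 AM − 10:00 = 4:24 PM on Aug 9.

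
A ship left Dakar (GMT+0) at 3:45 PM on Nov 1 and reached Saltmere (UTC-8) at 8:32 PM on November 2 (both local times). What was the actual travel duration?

Departure is already UTC: 3:45 PM on Nov 1.
Arrival in UTC: 8:32 PM + 8:00 = 4:32 AM on Nov 3.
Elapsed = 4:32 AM − 3:45 PM (+2 days) = 36 hours 47 minutes.

36 hours 47 minutes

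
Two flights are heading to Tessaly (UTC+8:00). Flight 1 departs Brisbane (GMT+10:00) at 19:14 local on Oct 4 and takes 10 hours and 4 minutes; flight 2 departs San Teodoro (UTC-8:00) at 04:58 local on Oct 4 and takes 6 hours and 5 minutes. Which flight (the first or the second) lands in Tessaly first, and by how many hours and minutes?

the second, by 15 minutes

Flight 1 in UTC: 19:14 − 10:00 = 09:14 on Oct 4.
+10 hours and 4 minutes → arrive 19:18 UTC on Oct 4.
Flight 2 in UTC: 04:58 + 8:00 = 12:58 on Oct 4.
+6 hours 5 minutes → arrive 19:03 UTC on Oct 4.
Flight 2 lands earlier by 15 minutes.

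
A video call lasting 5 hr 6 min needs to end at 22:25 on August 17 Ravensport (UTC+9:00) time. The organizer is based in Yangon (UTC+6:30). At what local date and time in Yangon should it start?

Target end time in UTC: 22:25 − 9:00 = 13:25 on Aug 17.
Subtract 5 hours 6 minutes → start 08:19 UTC on Aug 17.
Yangon is UTC+6:30: 08:19 + 6:30 = 14:49 on Aug 17.

14:49 on August 17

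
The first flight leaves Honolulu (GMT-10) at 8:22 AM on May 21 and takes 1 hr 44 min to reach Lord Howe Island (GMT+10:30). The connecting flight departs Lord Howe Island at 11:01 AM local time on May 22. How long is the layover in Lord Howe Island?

4 hours 25 minutes

Convert departure to UTC: 8:22 AM + 10:00 = 6:22 PM UTC on May 21.
Add 1 hour and 44 minutes flight time → 8:06 PM UTC.
Lord Howe Island is UTC+10:30, so local arrival = 8:06 PM + 10:30 = 6:36 AM on May 22.
Layover = 11:01 AM − 6:36 AM = 4 hours 25 minutes.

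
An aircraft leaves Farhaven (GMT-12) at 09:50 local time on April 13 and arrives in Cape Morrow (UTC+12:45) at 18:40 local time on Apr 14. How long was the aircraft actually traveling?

8 hours 5 minutes

Departure in UTC: 09:50 + 12:00 = 21:50 on Apr 13.
Arrival in UTC: 18:40 − 12:45 = 05:55 on Apr 14.
Elapsed = 05:55 − 21:50 (+1 day) = 8 hours 5 minutes.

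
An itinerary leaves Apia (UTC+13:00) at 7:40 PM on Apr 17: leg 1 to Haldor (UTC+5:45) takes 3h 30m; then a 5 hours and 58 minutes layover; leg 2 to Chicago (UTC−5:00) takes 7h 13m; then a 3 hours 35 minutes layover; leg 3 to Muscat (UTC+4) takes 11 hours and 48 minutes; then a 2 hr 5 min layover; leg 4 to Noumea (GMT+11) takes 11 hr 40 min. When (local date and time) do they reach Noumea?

3:29 PM on April 19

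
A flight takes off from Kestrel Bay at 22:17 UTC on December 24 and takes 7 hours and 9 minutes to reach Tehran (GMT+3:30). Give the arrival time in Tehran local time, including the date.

08:56 on December 25

Departure is given in UTC: 22:17 on Dec 24.
Add 7 hours and 9 minutes → 05:26 UTC (Dec 25).
Tehran is UTC+3:30: 05:26 + 3:30 = 08:56 on Dec 25.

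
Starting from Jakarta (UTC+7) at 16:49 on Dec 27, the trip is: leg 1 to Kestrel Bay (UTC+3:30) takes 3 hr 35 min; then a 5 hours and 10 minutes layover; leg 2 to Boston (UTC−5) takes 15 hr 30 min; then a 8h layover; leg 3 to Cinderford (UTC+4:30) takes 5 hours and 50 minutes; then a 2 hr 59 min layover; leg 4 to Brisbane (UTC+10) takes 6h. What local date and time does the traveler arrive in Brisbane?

Convert departure to UTC: 16:49 − 7:00 = 09:49 UTC on Dec 27.
Add 3 hours 35 minutes leg 1 → 13:24 UTC.
Add 5 hours 10 minutes layover in Kestrel Bay → 18:34 UTC.
Add 15 hours and 30 minutes leg 2 → 10:04 UTC (Dec 28).
Add 8 hours layover in Boston → 18:04 UTC.
Add 5 hours and 50 minutes leg 3 → 23:54 UTC.
Add 2 hours 59 minutes layover in Cinderford → 02:53 UTC (Dec 29).
Add 6 hours leg 4 → 08:53 UTC.
Brisbane is UTC+10:00, so local arrival = 08:53 + 10:00 = 18:53 on Dec 29.

18:53 on Dec 29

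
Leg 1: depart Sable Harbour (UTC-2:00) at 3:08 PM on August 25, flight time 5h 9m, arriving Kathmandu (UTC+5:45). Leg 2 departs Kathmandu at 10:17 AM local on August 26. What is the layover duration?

Convert departure to UTC: 3:08 PM + 2:00 = 5:08 PM UTC on Aug 25.
Add 5 hours 9 minutes flight time → 10:17 PM UTC.
Kathmandu is UTC+5:45, so local arrival = 10:17 PM + 5:45 = 4:02 AM on Aug 26.
Layover = 10:17 AM − 4:02 AM = 6 hours 15 minutes.

6 hours 15 minutes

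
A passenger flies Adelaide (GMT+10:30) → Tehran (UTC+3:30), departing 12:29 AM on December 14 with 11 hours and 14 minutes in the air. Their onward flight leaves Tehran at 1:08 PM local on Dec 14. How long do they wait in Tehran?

8 hours 25 minutes

Convert departure to UTC: 12:29 AM − 10:30 = 1:59 PM UTC on Dec 13.
Add 11 hours 14 minutes flight time → 1:13 AM UTC (Dec 14).
Tehran is UTC+3:30, so local arrival = 1:13 AM + 3:30 = 4:43 AM on Dec 14.
Layover = 1:08 PM − 4:43 AM = 8 hours 25 minutes.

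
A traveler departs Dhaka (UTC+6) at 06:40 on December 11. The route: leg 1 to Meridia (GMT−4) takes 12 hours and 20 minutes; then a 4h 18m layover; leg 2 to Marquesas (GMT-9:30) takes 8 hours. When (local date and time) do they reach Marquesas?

Convert departure to UTC: 06:40 − 6:00 = 00:40 UTC on Dec 11.
Add 12 hours 20 minutes leg 1 → 13:00 UTC.
Add 4 hours and 18 minutes layover in Meridia → 17:18 UTC.
Add 8 hours leg 2 → 01:18 UTC (Dec 12).
Marquesas is UTC−9:30, so local arrival = 01:18 − 9:30 = 15:48 on Dec 11.

15:48 on Dec 11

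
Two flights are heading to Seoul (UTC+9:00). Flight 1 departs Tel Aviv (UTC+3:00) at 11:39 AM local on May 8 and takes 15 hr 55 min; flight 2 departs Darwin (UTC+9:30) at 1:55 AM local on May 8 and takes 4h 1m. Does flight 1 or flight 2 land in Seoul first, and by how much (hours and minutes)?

the second, by 28 hours 8 minutes

Flight 1 in UTC: 11:39 AM − 3:00 = 8:39 AM on May 8.
+15 hours 55 minutes → arrive 12:34 AM UTC on May 9.
Flight 2 in UTC: 1:55 AM − 9:30 = 4:25 PM on May 7.
+4 hours 1 minute → arrive 8:26 PM UTC on May 7.
Flight 2 lands earlier by 28 hours 8 minutes.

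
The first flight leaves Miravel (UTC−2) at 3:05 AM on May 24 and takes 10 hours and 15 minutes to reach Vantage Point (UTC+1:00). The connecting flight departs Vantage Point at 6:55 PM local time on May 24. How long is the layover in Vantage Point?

2 hours 35 minutes

Convert departure to UTC: 3:05 AM + 2:00 = 5:05 AM UTC on May 24.
Add 10 hours 15 minutes flight time → 3:20 PM UTC.
Vantage Point is UTC+1:00, so local arrival = 3:20 PM + 1:00 = 4:20 PM on May 24.
Layover = 6:55 PM − 4:20 PM = 2 hours 35 minutes.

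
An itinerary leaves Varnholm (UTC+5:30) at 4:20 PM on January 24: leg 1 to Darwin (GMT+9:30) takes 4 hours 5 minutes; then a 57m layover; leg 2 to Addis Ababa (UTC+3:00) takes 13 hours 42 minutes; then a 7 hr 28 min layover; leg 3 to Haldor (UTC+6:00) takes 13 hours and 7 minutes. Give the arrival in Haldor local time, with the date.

Convert departure to UTC: 4:20 PM − 5:30 = 10:50 AM UTC on Jan 24.
Add 4 hours and 5 minutes leg 1 → 2:55 PM UTC.
Add 57 minutes layover in Darwin → 3:52 PM UTC.
Add 13 hours 42 minutes leg 2 → 5:34 AM UTC (Jan 25).
Add 7 hours 28 minutes layover in Addis Ababa → 1:02 PM UTC.
Add 13 hours and 7 minutes leg 3 → 2:09 AM UTC (Jan 26).
Haldor is UTC+6:00, so local arrival = 2:09 AM + 6:00 = 8:09 AM on Jan 26.

8:09 AM on January 26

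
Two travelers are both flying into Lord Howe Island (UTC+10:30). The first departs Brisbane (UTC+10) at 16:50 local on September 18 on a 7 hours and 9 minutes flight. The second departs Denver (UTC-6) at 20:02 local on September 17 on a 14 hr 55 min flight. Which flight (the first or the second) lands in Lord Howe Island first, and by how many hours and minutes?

the first, by 2 hours 58 minutes

Flight 1 in UTC: 16:50 − 10:00 = 06:50 on Sep 18.
+7 hours 9 minutes → arrive 13:59 UTC on Sep 18.
Flight 2 in UTC: 20:02 + 6:00 = 02:02 on Sep 18.
+14 hours 55 minutes → arrive 16:57 UTC on Sep 18.
Flight 1 lands earlier by 2 hours 58 minutes.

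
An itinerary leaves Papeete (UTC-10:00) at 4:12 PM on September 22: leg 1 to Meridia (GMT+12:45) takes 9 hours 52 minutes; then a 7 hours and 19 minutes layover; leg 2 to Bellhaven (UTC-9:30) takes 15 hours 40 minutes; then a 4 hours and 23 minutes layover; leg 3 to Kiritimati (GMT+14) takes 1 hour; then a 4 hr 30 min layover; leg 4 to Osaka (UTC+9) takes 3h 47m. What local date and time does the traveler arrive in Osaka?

Convert departure to UTC: 4:12 PM + 10:00 = 2:12 AM UTC on Sep 23.
Add 9 hours and 52 minutes leg 1 → 12:04 PM UTC.
Add 7 hours 19 minutes layover in Meridia → 7:23 PM UTC.
Add 15 hours 40 minutes leg 2 → 11:03 AM UTC (Sep 24).
Add 4 hours and 23 minutes layover in Bellhaven → 3:26 PM UTC.
Add 1 hour leg 3 → 4:26 PM UTC.
Add 4 hours and 30 minutes layover in Kiritimati → 8:56 PM UTC.
Add 3 hours and 47 minutes leg 4 → 12:43 AM UTC (Sep 25).
Osaka is UTC+9:00, so local arrival = 12:43 AM + 9:00 = 9:43 AM on Sep 25.

9:43 AM on September 25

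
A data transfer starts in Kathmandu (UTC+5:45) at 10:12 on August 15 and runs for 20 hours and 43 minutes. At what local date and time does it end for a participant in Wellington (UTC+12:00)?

Convert start to UTC: 10:12 − 5:45 = 04:27 UTC on Aug 15.
Add 20 hours and 43 minutes duration → 01:10 UTC (Aug 16).
Wellington is UTC+12:00, so local end time = 01:10 + 12:00 = 13:10 on Aug 16.

13:10 on Aug 16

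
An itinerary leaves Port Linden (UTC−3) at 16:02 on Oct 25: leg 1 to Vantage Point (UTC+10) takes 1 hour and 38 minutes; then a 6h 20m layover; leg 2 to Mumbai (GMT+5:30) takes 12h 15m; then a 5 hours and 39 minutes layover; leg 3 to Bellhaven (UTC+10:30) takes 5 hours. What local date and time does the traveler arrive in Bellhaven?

Convert departure to UTC: 16:02 + 3:00 = 19:02 UTC on Oct 25.
Add 1 hour 38 minutes leg 1 → 20:40 UTC.
Add 6 hours and 20 minutes layover in Vantage Point → 03:00 UTC (Oct 26).
Add 12 hours and 15 minutes leg 2 → 15:15 UTC.
Add 5 hours and 39 minutes layover in Mumbai → 20:54 UTC.
Add 5 hours leg 3 → 01:54 UTC (Oct 27).
Bellhaven is UTC+10:30, so local arrival = 01:54 + 10:30 = 12:24 on Oct 27.

12:24 on Oct 27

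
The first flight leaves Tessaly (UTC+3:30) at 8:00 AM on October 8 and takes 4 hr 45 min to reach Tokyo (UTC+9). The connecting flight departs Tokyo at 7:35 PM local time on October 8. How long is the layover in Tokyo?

1 hour 20 minutes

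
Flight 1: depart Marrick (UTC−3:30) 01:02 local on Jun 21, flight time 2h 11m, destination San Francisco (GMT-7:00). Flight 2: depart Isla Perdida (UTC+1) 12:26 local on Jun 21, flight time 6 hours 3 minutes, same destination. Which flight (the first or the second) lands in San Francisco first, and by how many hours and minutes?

the first, by 10 hours 46 minutes

Flight 1 in UTC: 01:02 + 3:30 = 04:32 on Jun 21.
+2 hours and 11 minutes → arrive 06:43 UTC on Jun 21.
Flight 2 in UTC: 12:26 − 1:00 = 11:26 on Jun 21.
+6 hours 3 minutes → arrive 17:29 UTC on Jun 21.
Flight 1 lands earlier by 10 hours 46 minutes.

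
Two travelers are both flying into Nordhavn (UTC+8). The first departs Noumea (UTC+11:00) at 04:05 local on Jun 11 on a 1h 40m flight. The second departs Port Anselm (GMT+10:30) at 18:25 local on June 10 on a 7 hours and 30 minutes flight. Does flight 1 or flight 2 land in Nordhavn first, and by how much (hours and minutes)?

the second, by 3 hours 20 minutes

Flight 1 in UTC: 04:05 − 11:00 = 17:05 on Jun 10.
+1 hour and 40 minutes → arrive 18:45 UTC on Jun 10.
Flight 2 in UTC: 18:25 − 10:30 = 07:55 on Jun 10.
+7 hours 30 minutes → arrive 15:25 UTC on Jun 10.
Flight 2 lands earlier by 3 hours 20 minutes.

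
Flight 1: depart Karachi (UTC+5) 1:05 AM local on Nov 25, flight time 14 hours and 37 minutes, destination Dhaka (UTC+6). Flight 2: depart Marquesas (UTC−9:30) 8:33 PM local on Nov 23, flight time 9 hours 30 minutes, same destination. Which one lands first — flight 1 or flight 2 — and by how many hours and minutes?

the second, by 19 hours 9 minutes

Flight 1 in UTC: 1:05 AM − 5:00 = 8:05 PM on Nov 24.
+14 hours and 37 minutes → arrive 10:42 AM UTC on Nov 25.
Flight 2 in UTC: 8:33 PM + 9:30 = 6:03 AM on Nov 24.
+9 hours 30 minutes → arrive 3:33 PM UTC on Nov 24.
Flight 2 lands earlier by 19 hours 9 minutes.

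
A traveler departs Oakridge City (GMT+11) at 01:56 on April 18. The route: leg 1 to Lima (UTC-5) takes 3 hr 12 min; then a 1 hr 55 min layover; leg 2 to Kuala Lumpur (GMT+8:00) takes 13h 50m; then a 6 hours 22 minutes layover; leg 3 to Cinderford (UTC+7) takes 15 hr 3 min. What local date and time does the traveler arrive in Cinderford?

Convert departure to UTC: 01:56 − 11:00 = 14:56 UTC on Apr 17.
Add 3 hours and 12 minutes leg 1 → 18:08 UTC.
Add 1 hour and 55 minutes layover in Lima → 20:03 UTC.
Add 13 hours 50 minutes leg 2 → 09:53 UTC (Apr 18).
Add 6 hours and 22 minutes layover in Kuala Lumpur → 16:15 UTC.
Add 15 hours and 3 minutes leg 3 → 07:18 UTC (Apr 19).
Cinderford is UTC+7:00, so local arrival = 07:18 + 7:00 = 14:18 on Apr 19.

14:18 on April 19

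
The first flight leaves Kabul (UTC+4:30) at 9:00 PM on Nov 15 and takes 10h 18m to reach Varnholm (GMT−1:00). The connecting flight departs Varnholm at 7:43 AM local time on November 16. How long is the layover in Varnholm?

5 hours 55 minutes

Convert departure to UTC: 9:00 PM − 4:30 = 4:30 PM UTC on Nov 15.
Add 10 hours and 18 minutes flight time → 2:48 AM UTC (Nov 16).
Varnholm is UTC−1:00, so local arrival = 2:48 AM − 1:00 = 1:48 AM on Nov 16.
Layover = 7:43 AM − 1:48 AM = 5 hours 55 minutes.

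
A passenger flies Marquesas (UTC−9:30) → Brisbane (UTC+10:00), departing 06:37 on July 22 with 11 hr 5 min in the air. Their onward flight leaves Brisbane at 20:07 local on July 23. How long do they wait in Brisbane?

Convert departure to UTC: 06:37 + 9:30 = 16:07 UTC on Jul 22.
Add 11 hours and 5 minutes flight time → 03:12 UTC (Jul 23).
Brisbane is UTC+10:00, so local arrival = 03:12 + 10:00 = 13:12 on Jul 23.
Layover = 20:07 − 13:12 = 6 hours 55 minutes.

6 hours 55 minutes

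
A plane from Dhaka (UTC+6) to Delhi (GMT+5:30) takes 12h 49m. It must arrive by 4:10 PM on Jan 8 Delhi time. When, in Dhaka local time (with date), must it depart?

3:51 AM on January 8

Target arrival in UTC: 4:10 PM − 5:30 = 10:40 AM on Jan 8.
Subtract 12 hours and 49 minutes → departure 9:51 PM UTC on Jan 7.
Dhaka is UTC+6:00: 9:51 PM + 6:00 = 3:51 AM on Jan 8.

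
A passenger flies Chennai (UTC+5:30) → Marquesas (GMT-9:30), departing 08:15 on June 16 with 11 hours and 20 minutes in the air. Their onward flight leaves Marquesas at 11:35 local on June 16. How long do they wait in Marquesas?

Convert departure to UTC: 08:15 − 5:30 = 02:45 UTC on Jun 16.
Add 11 hours and 20 minutes flight time → 14:05 UTC.
Marquesas is UTC−9:30, so local arrival = 14:05 − 9:30 = 04:35 on Jun 16.
Layover = 11:35 − 04:35 = 7 hours.

7 hours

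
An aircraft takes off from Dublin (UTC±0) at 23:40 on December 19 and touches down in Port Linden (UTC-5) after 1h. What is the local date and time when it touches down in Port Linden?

19:40 on December 19

Dublin is at UTC+0, so departure is already 23:40 UTC on Dec 19.
Add 1 hour travel time → 00:40 UTC (Dec 20).
Port Linden is UTC−5:00, so local arrival = 00:40 − 5:00 = 19:40 on Dec 19.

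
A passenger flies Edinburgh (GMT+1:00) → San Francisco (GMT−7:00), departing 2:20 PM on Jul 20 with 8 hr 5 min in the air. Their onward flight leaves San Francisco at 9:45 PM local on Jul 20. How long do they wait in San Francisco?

7 hours 20 minutes

Convert departure to UTC: 2:20 PM − 1:00 = 1:20 PM UTC on Jul 20.
Add 8 hours and 5 minutes flight time → 9:25 PM UTC.
San Francisco is UTC−7:00, so local arrival = 9:25 PM − 7:00 = 2:25 PM on Jul 20.
Layover = 9:45 PM − 2:25 PM = 7 hours 20 minutes.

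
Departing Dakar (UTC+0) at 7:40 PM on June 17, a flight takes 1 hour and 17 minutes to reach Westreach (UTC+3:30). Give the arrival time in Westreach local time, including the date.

12:27 AM on Jun 18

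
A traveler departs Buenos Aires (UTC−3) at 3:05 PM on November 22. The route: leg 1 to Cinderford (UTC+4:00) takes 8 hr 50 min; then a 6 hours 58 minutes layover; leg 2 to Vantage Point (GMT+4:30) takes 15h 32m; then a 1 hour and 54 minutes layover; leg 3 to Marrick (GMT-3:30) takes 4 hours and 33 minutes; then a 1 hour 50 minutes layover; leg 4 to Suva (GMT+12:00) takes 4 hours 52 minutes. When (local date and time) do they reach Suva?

Convert departure to UTC: 3:05 PM + 3:00 = 6:05 PM UTC on Nov 22.
Add 8 hours and 50 minutes leg 1 → 2:55 AM UTC (Nov 23).
Add 6 hours and 58 minutes layover in Cinderford → 9:53 AM UTC.
Add 15 hours 32 minutes leg 2 → 1:25 AM UTC (Nov 24).
Add 1 hour and 54 minutes layover in Vantage Point → 3:19 AM UTC.
Add 4 hours 33 minutes leg 3 → 7:52 AM UTC.
Add 1 hour and 50 minutes layover in Marrick → 9:42 AM UTC.
Add 4 hours and 52 minutes leg 4 → 2:34 PM UTC.
Suva is UTC+12:00, so local arrival = 2:34 PM + 12:00 = 2:34 AM on Nov 25.

2:34 AM on November 25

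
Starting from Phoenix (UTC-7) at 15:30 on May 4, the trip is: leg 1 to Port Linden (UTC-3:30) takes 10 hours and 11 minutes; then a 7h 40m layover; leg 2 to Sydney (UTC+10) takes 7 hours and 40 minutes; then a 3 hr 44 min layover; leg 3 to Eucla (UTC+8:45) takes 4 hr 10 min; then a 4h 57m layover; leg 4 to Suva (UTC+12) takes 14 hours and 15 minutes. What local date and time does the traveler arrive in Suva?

15:07 on May 7

Convert departure to UTC: 15:30 + 7:00 = 22:30 UTC on May 4.
Add 10 hours and 11 minutes leg 1 → 08:41 UTC (May 5).
Add 7 hours 40 minutes layover in Port Linden → 16:21 UTC.
Add 7 hours and 40 minutes leg 2 → 00:01 UTC (May 6).
Add 3 hours 44 minutes layover in Sydney → 03:45 UTC.
Add 4 hours 10 minutes leg 3 → 07:55 UTC.
Add 4 hours 57 minutes layover in Eucla → 12:52 UTC.
Add 14 hours and 15 minutes leg 4 → 03:07 UTC (May 7).
Suva is UTC+12:00, so local arrival = 03:07 + 12:00 = 15:07 on May 7.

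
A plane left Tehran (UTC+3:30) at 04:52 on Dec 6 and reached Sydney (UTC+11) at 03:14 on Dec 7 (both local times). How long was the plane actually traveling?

Sydney is 7:30 ahead of Tehran.
Clock-face elapsed time (ignoring zones) is 22 hours 22 minutes.
Actual elapsed = 22 hours 22 minutes − 7:30 = 14 hours 52 minutes.

14 hours 52 minutes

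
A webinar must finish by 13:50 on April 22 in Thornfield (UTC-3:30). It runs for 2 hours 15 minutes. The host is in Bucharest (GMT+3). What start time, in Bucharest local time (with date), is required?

Target end time in UTC: 13:50 + 3:30 = 17:20 on Apr 22.
Subtract 2 hours 15 minutes → start 15:05 UTC on Apr 22.
Bucharest is UTC+3:00: 15:05 + 3:00 = 18:05 on Apr 22.

18:05 on April 22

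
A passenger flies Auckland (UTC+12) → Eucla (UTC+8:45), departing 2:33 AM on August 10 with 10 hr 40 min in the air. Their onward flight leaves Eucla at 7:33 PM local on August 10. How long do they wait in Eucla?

Convert departure to UTC: 2:33 AM − 12:00 = 2:33 PM UTC on Aug 9.
Add 10 hours 40 minutes flight time → 1:13 AM UTC (Aug 10).
Eucla is UTC+8:45, so local arrival = 1:13 AM + 8:45 = 9:58 AM on Aug 10.
Layover = 7:33 PM − 9:58 AM = 9 hours 35 minutes.

9 hours 35 minutes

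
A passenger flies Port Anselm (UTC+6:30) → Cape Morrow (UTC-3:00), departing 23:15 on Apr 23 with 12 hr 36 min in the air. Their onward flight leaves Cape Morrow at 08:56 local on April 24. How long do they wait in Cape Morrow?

Convert departure to UTC: 23:15 − 6:30 = 16:45 UTC on Apr 23.
Add 12 hours 36 minutes flight time → 05:21 UTC (Apr 24).
Cape Morrow is UTC−3:00, so local arrival = 05:21 − 3:00 = 02:21 on Apr 24.
Layover = 08:56 − 02:21 = 6 hours 35 minutes.

6 hours 35 minutes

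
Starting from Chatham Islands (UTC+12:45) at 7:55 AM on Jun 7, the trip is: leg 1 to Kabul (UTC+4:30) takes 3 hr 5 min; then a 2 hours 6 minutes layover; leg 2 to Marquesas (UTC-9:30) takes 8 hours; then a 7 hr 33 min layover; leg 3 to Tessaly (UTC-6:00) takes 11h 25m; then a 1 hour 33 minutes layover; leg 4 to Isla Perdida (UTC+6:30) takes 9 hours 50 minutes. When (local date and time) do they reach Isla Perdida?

9:12 PM on June 8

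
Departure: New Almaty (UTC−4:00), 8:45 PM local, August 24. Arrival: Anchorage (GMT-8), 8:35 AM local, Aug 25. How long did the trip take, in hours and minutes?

Departure in UTC: 8:45 PM + 4:00 = 12:45 AM on Aug 25.
Arrival in UTC: 8:35 AM + 8:00 = 4:35 PM on Aug 25.
Elapsed = 4:35 PM − 12:45 AM = 15 hours 50 minutes.

15 hours 50 minutes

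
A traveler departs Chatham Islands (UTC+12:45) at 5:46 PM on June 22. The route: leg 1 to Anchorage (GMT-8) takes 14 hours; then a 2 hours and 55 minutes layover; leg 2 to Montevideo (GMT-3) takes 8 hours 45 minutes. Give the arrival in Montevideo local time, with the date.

3:41 AM on June 23

Convert departure to UTC: 5:46 PM − 12:45 = 5:01 AM UTC on Jun 22.
Add 14 hours leg 1 → 7:01 PM UTC.
Add 2 hours 55 minutes layover in Anchorage → 9:56 PM UTC.
Add 8 hours and 45 minutes leg 2 → 6:41 AM UTC (Jun 23).
Montevideo is UTC−3:00, so local arrival = 6:41 AM − 3:00 = 3:41 AM on Jun 23.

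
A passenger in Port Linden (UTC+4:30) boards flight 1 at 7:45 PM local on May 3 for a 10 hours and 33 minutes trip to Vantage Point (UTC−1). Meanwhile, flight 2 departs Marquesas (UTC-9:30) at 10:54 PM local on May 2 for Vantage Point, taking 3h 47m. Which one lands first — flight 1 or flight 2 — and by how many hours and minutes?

the second, by 13 hours 37 minutes

Flight 1 in UTC: 7:45 PM − 4:30 = 3:15 PM on May 3.
+10 hours and 33 minutes → arrive 1:48 AM UTC on May 4.
Flight 2 in UTC: 10:54 PM + 9:30 = 8:24 AM on May 3.
+3 hours 47 minutes → arrive 12:11 PM UTC on May 3.
Flight 2 lands earlier by 13 hours 37 minutes.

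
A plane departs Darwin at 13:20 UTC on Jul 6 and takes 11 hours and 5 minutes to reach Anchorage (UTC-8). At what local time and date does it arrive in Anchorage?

16:25 on July 6

Departure is given in UTC: 13:20 on Jul 6.
Add 11 hours 5 minutes → 00:25 UTC (Jul 7).
Anchorage is UTC−8:00: 00:25 − 8:00 = 16:25 on Jul 6.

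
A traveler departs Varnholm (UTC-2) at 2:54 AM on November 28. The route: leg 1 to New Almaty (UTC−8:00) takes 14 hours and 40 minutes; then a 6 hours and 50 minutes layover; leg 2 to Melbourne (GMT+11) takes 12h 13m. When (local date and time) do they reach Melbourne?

1:37 AM on November 30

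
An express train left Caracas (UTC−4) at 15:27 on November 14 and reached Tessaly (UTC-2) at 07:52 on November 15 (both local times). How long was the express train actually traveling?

14 hours 25 minutes

Departure in UTC: 15:27 + 4:00 = 19:27 on Nov 14.
Arrival in UTC: 07:52 + 2:00 = 09:52 on Nov 15.
Elapsed = 09:52 − 19:27 (+1 day) = 14 hours 25 minutes.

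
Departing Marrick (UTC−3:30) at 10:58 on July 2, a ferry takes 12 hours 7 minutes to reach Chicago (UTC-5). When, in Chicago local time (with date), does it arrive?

21:35 on July 2

Chicago is 1:30 behind Marrick.
After 12 hours and 7 minutes it is 23:05 in Marrick.
Shift by the zone difference: 23:05 − 1:30 = 21:35 on Jul 2 in Chicago.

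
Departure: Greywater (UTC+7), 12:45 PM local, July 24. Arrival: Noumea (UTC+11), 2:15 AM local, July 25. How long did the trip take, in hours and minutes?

9 hours 30 minutes

Departure in UTC: 12:45 PM − 7:00 = 5:45 AM on Jul 24.
Arrival in UTC: 2:15 AM − 11:00 = 3:15 PM on Jul 24.
Elapsed = 3:15 PM − 5:45 AM = 9 hours 30 minutes.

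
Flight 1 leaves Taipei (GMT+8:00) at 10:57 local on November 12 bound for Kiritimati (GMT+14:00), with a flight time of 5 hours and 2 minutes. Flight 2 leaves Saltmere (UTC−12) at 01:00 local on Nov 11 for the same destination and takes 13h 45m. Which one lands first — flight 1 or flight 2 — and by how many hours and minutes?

Flight 1 in UTC: 10:57 − 8:00 = 02:57 on Nov 12.
+5 hours and 2 minutes → arrive 07:59 UTC on Nov 12.
Flight 2 in UTC: 01:00 + 12:00 = 13:00 on Nov 11.
+13 hours and 45 minutes → arrive 02:45 UTC on Nov 12.
Flight 2 lands earlier by 5 hours 14 minutes.

the second, by 5 hours 14 minutes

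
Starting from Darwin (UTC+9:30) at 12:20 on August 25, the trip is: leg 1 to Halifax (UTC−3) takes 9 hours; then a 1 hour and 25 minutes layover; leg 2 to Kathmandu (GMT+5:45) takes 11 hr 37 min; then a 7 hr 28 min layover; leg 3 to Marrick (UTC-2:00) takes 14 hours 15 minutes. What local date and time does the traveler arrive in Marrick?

20:35 on August 26

Convert departure to UTC: 12:20 − 9:30 = 02:50 UTC on Aug 25.
Add 9 hours leg 1 → 11:50 UTC.
Add 1 hour and 25 minutes layover in Halifax → 13:15 UTC.
Add 11 hours 37 minutes leg 2 → 00:52 UTC (Aug 26).
Add 7 hours 28 minutes layover in Kathmandu → 08:20 UTC.
Add 14 hours 15 minutes leg 3 → 22:35 UTC.
Marrick is UTC−2:00, so local arrival = 22:35 − 2:00 = 20:35 on Aug 26.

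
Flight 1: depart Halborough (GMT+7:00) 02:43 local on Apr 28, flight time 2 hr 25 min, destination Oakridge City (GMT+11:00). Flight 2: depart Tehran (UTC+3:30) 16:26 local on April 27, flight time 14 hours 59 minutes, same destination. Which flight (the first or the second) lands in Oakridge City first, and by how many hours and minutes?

the first, by 5 hours 47 minutes

Flight 1 in UTC: 02:43 − 7:00 = 19:43 on Apr 27.
+2 hours and 25 minutes → arrive 22:08 UTC on Apr 27.
Flight 2 in UTC: 16:26 − 3:30 = 12:56 on Apr 27.
+14 hours and 59 minutes → arrive 03:55 UTC on Apr 28.
Flight 1 lands earlier by 5 hours 47 minutes.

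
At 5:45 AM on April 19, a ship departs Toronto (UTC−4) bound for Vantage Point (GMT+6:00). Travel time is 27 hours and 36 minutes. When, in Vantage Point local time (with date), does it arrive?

7:21 PM on April 20

Vantage Point is 10:00 ahead of Toronto.
After 27 hours and 36 minutes it is 9:21 AM (Apr 20) in Toronto.
Shift by the zone difference: 9:21 AM + 10:00 = 7:21 PM on Apr 20 in Vantage Point.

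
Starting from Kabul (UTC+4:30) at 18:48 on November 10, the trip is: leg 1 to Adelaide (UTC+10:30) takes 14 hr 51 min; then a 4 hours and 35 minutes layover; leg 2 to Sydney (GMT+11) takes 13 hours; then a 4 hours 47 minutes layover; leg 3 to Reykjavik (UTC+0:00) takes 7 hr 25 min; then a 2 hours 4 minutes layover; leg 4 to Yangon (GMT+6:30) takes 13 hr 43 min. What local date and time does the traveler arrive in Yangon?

09:13 on November 13

Convert departure to UTC: 18:48 − 4:30 = 14:18 UTC on Nov 10.
Add 14 hours and 51 minutes leg 1 → 05:09 UTC (Nov 11).
Add 4 hours and 35 minutes layover in Adelaide → 09:44 UTC.
Add 13 hours leg 2 → 22:44 UTC.
Add 4 hours 47 minutes layover in Sydney → 03:31 UTC (Nov 12).
Add 7 hours 25 minutes leg 3 → 10:56 UTC.
Add 2 hours 4 minutes layover in Reykjavik → 13:00 UTC.
Add 13 hours and 43 minutes leg 4 → 02:43 UTC (Nov 13).
Yangon is UTC+6:30, so local arrival = 02:43 + 6:30 = 09:13 on Nov 13.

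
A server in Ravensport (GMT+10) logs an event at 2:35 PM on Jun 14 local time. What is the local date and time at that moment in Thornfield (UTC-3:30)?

Thornfield is 13:30 behind Ravensport.
Shift by the zone difference: 2:35 PM − 13:30 = 1:05 AM on Jun 14 in Thornfield.

1:05 AM on June 14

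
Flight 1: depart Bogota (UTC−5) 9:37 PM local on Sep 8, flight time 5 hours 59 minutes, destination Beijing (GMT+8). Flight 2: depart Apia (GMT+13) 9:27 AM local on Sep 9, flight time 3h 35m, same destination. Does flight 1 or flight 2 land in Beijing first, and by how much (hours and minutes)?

Flight 1 in UTC: 9:37 PM + 5:00 = 2:37 AM on Sep 9.
+5 hours and 59 minutes → arrive 8:36 AM UTC on Sep 9.
Flight 2 in UTC: 9:27 AM − 13:00 = 8:27 PM on Sep 8.
+3 hours 35 minutes → arrive 12:02 AM UTC on Sep 9.
Flight 2 lands earlier by 8 hours 34 minutes.

the second, by 8 hours 34 minutes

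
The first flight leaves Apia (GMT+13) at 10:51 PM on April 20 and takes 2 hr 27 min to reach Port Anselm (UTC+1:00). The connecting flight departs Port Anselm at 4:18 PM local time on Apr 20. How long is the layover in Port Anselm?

Convert departure to UTC: 10:51 PM − 13:00 = 9:51 AM UTC on Apr 20.
Add 2 hours and 27 minutes flight time → 12:18 PM UTC.
Port Anselm is UTC+1:00, so local arrival = 12:18 PM + 1:00 = 1:18 PM on Apr 20.
Layover = 4:18 PM − 1:18 PM = 3 hours.

3 hours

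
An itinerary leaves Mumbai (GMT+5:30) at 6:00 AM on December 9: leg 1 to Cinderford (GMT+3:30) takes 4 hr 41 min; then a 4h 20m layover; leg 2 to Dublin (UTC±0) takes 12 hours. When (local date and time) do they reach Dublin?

9:31 PM on December 9

Convert departure to UTC: 6:00 AM − 5:30 = 12:30 AM UTC on Dec 9.
Add 4 hours and 41 minutes leg 1 → 5:11 AM UTC.
Add 4 hours and 20 minutes layover in Cinderford → 9:31 AM UTC.
Add 12 hours leg 2 → 9:31 PM UTC.
Dublin is UTC+0, so local arrival is the same: 9:31 PM on Dec 9.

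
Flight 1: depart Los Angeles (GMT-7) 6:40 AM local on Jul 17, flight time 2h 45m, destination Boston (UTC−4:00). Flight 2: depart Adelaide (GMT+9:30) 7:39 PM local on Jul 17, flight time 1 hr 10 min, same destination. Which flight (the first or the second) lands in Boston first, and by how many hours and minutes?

Flight 1 in UTC: 6:40 AM + 7:00 = 1:40 PM on Jul 17.
+2 hours and 45 minutes → arrive 4:25 PM UTC on Jul 17.
Flight 2 in UTC: 7:39 PM − 9:30 = 10:09 AM on Jul 17.
+1 hour 10 minutes → arrive 11:19 AM UTC on Jul 17.
Flight 2 lands earlier by 5 hours 6 minutes.

the second, by 5 hours 6 minutes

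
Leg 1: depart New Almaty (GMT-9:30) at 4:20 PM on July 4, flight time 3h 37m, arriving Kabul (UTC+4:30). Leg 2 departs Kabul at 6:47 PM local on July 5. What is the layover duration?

Convert departure to UTC: 4:20 PM + 9:30 = 1:50 AM UTC on Jul 5.
Add 3 hours 37 minutes flight time → 5:27 AM UTC.
Kabul is UTC+4:30, so local arrival = 5:27 AM + 4:30 = 9:57 AM on Jul 5.
Layover = 6:47 PM − 9:57 AM = 8 hours 50 minutes.

8 hours 50 minutes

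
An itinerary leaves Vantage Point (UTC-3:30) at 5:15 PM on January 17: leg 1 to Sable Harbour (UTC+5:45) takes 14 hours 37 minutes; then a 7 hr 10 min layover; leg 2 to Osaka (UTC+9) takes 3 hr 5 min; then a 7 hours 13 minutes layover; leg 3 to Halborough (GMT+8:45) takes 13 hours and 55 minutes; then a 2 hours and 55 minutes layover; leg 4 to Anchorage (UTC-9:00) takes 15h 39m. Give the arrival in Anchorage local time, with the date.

Convert departure to UTC: 5:15 PM + 3:30 = 8:45 PM UTC on Jan 17.
Add 14 hours 37 minutes leg 1 → 11:22 AM UTC (Jan 18).
Add 7 hours 10 minutes layover in Sable Harbour → 6:32 PM UTC.
Add 3 hours 5 minutes leg 2 → 9:37 PM UTC.
Add 7 hours and 13 minutes layover in Osaka → 4:50 AM UTC (Jan 19).
Add 13 hours and 55 minutes leg 3 → 6:45 PM UTC.
Add 2 hours 55 minutes layover in Halborough → 9:40 PM UTC.
Add 15 hours and 39 minutes leg 4 → 1:19 PM UTC (Jan 20).
Anchorage is UTC−9:00, so local arrival = 1:19 PM − 9:00 = 4:19 AM on Jan 20.

4:19 AM on Jan 20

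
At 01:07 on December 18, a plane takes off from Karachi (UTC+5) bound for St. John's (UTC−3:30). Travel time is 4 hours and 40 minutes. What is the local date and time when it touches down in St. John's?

Convert departure to UTC: 01:07 − 5:00 = 20:07 UTC on Dec 17.
Add 4 hours 40 minutes travel time → 00:47 UTC (Dec 18).
St. John's is UTC−3:30, so local arrival = 00:47 − 3:30 = 21:17 on Dec 17.

21:17 on December 17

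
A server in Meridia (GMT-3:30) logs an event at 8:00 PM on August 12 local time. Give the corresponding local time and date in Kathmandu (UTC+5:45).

5:15 AM on Aug 13

In UTC: 8:00 PM + 3:30 = 11:30 PM on Aug 12.
Kathmandu is UTC+5:45: 11:30 PM + 5:45 = 5:15 AM on Aug 13.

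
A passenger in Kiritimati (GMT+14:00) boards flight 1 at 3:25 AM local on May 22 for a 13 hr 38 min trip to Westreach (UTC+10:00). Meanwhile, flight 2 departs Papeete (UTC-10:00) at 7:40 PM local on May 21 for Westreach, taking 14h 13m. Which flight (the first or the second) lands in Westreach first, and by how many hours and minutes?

the first, by 16 hours 50 minutes

Flight 1 in UTC: 3:25 AM − 14:00 = 1:25 PM on May 21.
+13 hours and 38 minutes → arrive 3:03 AM UTC on May 22.
Flight 2 in UTC: 7:40 PM + 10:00 = 5:40 AM on May 22.
+14 hours and 13 minutes → arrive 7:53 PM UTC on May 22.
Flight 1 lands earlier by 16 hours 50 minutes.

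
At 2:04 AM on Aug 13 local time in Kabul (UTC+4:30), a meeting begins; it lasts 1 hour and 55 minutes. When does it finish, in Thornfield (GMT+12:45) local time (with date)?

12:14 PM on August 13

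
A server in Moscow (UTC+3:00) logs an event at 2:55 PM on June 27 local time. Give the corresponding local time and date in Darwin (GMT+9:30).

9:25 PM on June 27

In UTC: 2:55 PM − 3:00 = 11:55 AM on Jun 27.
Darwin is UTC+9:30: 11:55 AM + 9:30 = 9:25 PM on Jun 27.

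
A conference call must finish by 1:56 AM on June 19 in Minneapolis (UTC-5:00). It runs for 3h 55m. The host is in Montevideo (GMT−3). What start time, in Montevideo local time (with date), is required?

12:01 AM on June 19

Target end time in UTC: 1:56 AM + 5:00 = 6:56 AM on Jun 19.
Subtract 3 hours and 55 minutes → start 3:01 AM UTC on Jun 19.
Montevideo is UTC−3:00: 3:01 AM − 3:00 = 12:01 AM on Jun 19.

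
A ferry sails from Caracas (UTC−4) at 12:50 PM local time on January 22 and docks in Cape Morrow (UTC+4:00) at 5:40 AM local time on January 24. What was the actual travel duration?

32 hours 50 minutes

Cape Morrow is 8:00 ahead of Caracas.
Clock-face elapsed time (ignoring zones) is 40 hours 50 minutes.
Actual elapsed = 40 hours 50 minutes − 8:00 = 32 hours 50 minutes.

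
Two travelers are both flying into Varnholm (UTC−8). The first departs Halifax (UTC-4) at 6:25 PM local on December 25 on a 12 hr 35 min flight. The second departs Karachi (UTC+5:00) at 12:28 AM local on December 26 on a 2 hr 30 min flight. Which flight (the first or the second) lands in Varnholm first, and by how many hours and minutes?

Flight 1 in UTC: 6:25 PM + 4:00 = 10:25 PM on Dec 25.
+12 hours and 35 minutes → arrive 11:00 AM UTC on Dec 26.
Flight 2 in UTC: 12:28 AM − 5:00 = 7:28 PM on Dec 25.
+2 hours 30 minutes → arrive 9:58 PM UTC on Dec 25.
Flight 2 lands earlier by 13 hours 2 minutes.

the second, by 13 hours 2 minutes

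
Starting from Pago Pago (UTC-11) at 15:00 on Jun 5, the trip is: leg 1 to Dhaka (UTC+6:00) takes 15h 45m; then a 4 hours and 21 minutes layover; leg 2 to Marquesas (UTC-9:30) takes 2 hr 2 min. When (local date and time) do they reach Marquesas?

14:38 on June 6

Convert departure to UTC: 15:00 + 11:00 = 02:00 UTC on Jun 6.
Add 15 hours and 45 minutes leg 1 → 17:45 UTC.
Add 4 hours and 21 minutes layover in Dhaka → 22:06 UTC.
Add 2 hours 2 minutes leg 2 → 00:08 UTC (Jun 7).
Marquesas is UTC−9:30, so local arrival = 00:08 − 9:30 = 14:38 on Jun 6.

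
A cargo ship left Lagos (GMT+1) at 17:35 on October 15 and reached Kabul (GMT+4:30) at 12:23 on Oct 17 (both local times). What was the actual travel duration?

Departure in UTC: 17:35 − 1:00 = 16:35 on Oct 15.
Arrival in UTC: 12:23 − 4:30 = 07:53 on Oct 17.
Elapsed = 07:53 − 16:35 (+2 days) = 39 hours 18 minutes.

39 hours 18 minutes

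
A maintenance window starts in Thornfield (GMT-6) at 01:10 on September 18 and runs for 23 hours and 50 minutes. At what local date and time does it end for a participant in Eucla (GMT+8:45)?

15:45 on September 19

Convert start to UTC: 01:10 + 6:00 = 07:10 UTC on Sep 18.
Add 23 hours and 50 minutes duration → 07:00 UTC (Sep 19).
Eucla is UTC+8:45, so local end time = 07:00 + 8:45 = 15:45 on Sep 19.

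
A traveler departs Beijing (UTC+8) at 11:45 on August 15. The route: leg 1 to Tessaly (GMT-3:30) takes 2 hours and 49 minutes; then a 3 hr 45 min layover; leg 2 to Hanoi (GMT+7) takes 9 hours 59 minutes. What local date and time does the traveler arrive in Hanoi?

Convert departure to UTC: 11:45 − 8:00 = 03:45 UTC on Aug 15.
Add 2 hours 49 minutes leg 1 → 06:34 UTC.
Add 3 hours 45 minutes layover in Tessaly → 10:19 UTC.
Add 9 hours and 59 minutes leg 2 → 20:18 UTC.
Hanoi is UTC+7:00, so local arrival = 20:18 + 7:00 = 03:18 on Aug 16.

03:18 on August 16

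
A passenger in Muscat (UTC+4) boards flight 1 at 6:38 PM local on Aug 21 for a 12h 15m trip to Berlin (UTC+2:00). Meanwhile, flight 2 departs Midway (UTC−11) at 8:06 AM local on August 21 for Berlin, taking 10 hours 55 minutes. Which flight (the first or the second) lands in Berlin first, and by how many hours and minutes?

Flight 1 in UTC: 6:38 PM − 4:00 = 2:38 PM on Aug 21.
+12 hours and 15 minutes → arrive 2:53 AM UTC on Aug 22.
Flight 2 in UTC: 8:06 AM + 11:00 = 7:06 PM on Aug 21.
+10 hours 55 minutes → arrive 6:01 AM UTC on Aug 22.
Flight 1 lands earlier by 3 hours 8 minutes.

the first, by 3 hours 8 minutes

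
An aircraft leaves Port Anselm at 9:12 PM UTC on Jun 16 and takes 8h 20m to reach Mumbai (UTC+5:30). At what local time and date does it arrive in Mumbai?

11:02 AM on Jun 17

Departure is given in UTC: 9:12 PM on Jun 16.
Add 8 hours 20 minutes → 5:32 AM UTC (Jun 17).
Mumbai is UTC+5:30: 5:32 AM + 5:30 = 11:02 AM on Jun 17.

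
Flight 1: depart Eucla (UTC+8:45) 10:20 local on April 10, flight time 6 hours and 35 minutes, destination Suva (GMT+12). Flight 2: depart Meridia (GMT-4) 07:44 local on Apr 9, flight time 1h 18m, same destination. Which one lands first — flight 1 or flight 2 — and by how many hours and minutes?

the second, by 19 hours 8 minutes

Flight 1 in UTC: 10:20 − 8:45 = 01:35 on Apr 10.
+6 hours and 35 minutes → arrive 08:10 UTC on Apr 10.
Flight 2 in UTC: 07:44 + 4:00 = 11:44 on Apr 9.
+1 hour and 18 minutes → arrive 13:02 UTC on Apr 9.
Flight 2 lands earlier by 19 hours 8 minutes.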